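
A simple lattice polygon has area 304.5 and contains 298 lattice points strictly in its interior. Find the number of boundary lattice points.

15

Pick's theorem gives A = I + B/2 − 1, so B = 2(A − I + 1) = 2(304.5 − 298 + 1) = 15.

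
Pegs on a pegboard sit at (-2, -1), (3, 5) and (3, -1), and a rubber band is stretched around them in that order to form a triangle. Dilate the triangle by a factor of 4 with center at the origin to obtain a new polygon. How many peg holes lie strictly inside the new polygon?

217

Using the shoelace formula, 2A = |[(-2)·5 − 3·(-1)] + [3·(-1) − 3·5] + [3·(-1) − (-2)·(-1)]| = 30, so the area is 15.
Summing gcd(|Δx|,|Δy|) over the edges gives the boundary count: gcd(5,6) + gcd(0,6) + gcd(5,0) = 1+6+5 = 12.
Scaling by 4 multiplies the area by 4² = 16 (so the new area is 240) and multiplies the boundary lattice-point count by 4, giving 48.
By Pick's theorem, the interior count of the dilated polygon is 240 − 48/2 + 1 = 217.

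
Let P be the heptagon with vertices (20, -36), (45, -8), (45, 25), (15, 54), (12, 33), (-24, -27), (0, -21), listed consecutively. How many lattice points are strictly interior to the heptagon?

By the shoelace formula, twice the signed area is |[20·(-8) − 45·(-36)] + [45·25 − 45·(-8)] + [45·54 − 15·25] + [15·33 − 12·54] + [12·(-27) − (-24)·33] + [(-24)·(-21) − 0·(-27)] + [0·(-36) − 20·(-21)]| = 6239, so the area is 6239/2.
The number of boundary lattice points is Σ gcd(|Δx|,|Δy|) = gcd(25,28) + gcd(0,33) + gcd(30,29) + gcd(3,21) + gcd(36,60) + gcd(24,6) + gcd(20,15) = 1+33+1+3+12+6+5 = 61.
By Pick's theorem A = I + B/2 − 1, so I = 6239/2 − 61/2 + 1 = 3090.

3090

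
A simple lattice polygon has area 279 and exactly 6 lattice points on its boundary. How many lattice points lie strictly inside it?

277

Pick's theorem A = I + B/2 − 1 rearranges to I = A − B/2 + 1 = 279 − 6/2 + 1 = 277.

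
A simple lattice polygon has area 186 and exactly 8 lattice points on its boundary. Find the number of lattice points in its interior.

Pick's theorem A = I + B/2 − 1 rearranges to I = A − B/2 + 1 = 186 − 8/2 + 1 = 183.

183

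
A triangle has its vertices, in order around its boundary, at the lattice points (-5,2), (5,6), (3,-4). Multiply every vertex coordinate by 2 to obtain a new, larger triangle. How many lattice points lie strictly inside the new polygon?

By the shoelace formula, twice the signed area is |((-5)·6 − 5·2) + (5·(-4) − 3·6) + (3·2 − (-5)·(-4))| = 92, so the area is 46.
The number of boundary lattice points is Σ gcd(|Δx|,|Δy|) = gcd(10,4) + gcd(2,10) + gcd(8,6) = 2+2+2 = 6.
Scaling by 2 multiplies the area by 2² = 4 (so the new area is 184) and multiplies the boundary lattice-point count by 2, giving 12.
By Pick's theorem, the interior count of the dilated polygon is 184 − 12/2 + 1 = 179.

179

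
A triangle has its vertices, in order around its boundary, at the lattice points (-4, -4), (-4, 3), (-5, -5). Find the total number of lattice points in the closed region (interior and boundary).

Using the shoelace formula, 2A = |[(-4)·3 − (-4)·(-4)] + [(-4)·(-5) − (-5)·3] + [(-5)·(-4) − (-4)·(-5)]| = 7, so the area is 7/2.
Along each edge there are gcd(|Δx|,|Δy|)+1 lattice points, so counting each shared vertex once the boundary has gcd(0,7) + gcd(1,8) + gcd(1,1) = 7+1+1 = 9.
Pick's theorem gives I = A − B/2 + 1 = 7/2 − 9/2 + 1 = 0, so the closed region contains I + B = 0 + 9 = 9 lattice points.

9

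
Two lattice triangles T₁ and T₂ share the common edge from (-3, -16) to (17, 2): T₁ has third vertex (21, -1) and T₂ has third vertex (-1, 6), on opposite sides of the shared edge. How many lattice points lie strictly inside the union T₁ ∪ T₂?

265

The union is the simple quadrilateral with vertices (-3, -16), (21, -1), (17, 2), (-1, 6) in order.
Using the shoelace formula, 2A = |[(-3)·(-1) − 21·(-16)] + [21·2 − 17·(-1)] + [17·6 − (-1)·2] + [(-1)·(-16) − (-3)·6]| = 536, so the area is 268.
Summing gcd(|Δx|,|Δy|) over the edges gives the boundary count: gcd(24,15) + gcd(4,3) + gcd(18,4) + gcd(2,22) = 3+1+2+2 = 8.
By Pick's theorem I = A − B/2 + 1 = 268 − 8/2 + 1 = 265.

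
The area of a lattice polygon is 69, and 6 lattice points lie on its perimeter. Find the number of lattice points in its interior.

67

From Pick's theorem, I = A − B/2 + 1 = 69 − 6/2 + 1 = 67.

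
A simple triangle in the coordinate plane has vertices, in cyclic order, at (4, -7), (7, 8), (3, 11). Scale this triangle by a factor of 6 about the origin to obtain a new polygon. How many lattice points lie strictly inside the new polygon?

1228

By the shoelace formula, twice the signed area is |[4·8 − 7·(-7)] + [7·11 − 3·8] + [3·(-7) − 4·11]| = 69, so the area is 34.5.
The number of boundary lattice points is Σ gcd(|Δx|,|Δy|) = gcd(3,15) + gcd(4,3) + gcd(1,18) = 3+1+1 = 5.
Scaling by 6 multiplies the area by 6² = 36 (so the new area is 1242) and multiplies the boundary lattice-point count by 6, giving 30.
By Pick's theorem, the interior count of the dilated polygon is 1242 − 30/2 + 1 = 1228.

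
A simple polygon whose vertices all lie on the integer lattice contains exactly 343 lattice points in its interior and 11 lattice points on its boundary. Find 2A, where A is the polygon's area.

Pick's theorem states A = I + B/2 − 1, so A = 343 + 11/2 − 1 = 695/2.
Hence 2A = 695.

695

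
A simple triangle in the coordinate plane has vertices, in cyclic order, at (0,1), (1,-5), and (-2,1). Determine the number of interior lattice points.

4

By the shoelace formula, twice the signed area is |(0·(-5) − 1·1) + (1·1 − (-2)·(-5)) + ((-2)·1 − 0·1)| = 12, so the area is 6.
Summing gcd(|Δx|,|Δy|) over the edges gives the boundary count: gcd(1,6) + gcd(3,6) + gcd(2,0) = 1+3+2 = 6.
By Pick's theorem A = I + B/2 − 1, so I = 6 − 6/2 + 1 = 4.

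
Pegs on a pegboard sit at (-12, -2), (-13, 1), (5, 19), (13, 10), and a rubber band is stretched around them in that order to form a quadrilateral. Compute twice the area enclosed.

The shoelace formula gives twice the area as |[(-12)·1 − (-13)·(-2)] + [(-13)·19 − 5·1] + [5·10 − 13·19] + [13·(-2) − (-12)·10]| = 393, so the area is 196.5.

393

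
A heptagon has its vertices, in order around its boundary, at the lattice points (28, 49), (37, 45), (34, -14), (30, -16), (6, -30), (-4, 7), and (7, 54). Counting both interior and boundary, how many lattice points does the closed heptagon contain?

2526

By the shoelace formula, twice the signed area is |(28·45 − 37·49) + (37·(-14) − 34·45) + (34·(-16) − 30·(-14)) + (30·(-30) − 6·(-16)) + (6·7 − (-4)·(-30)) + ((-4)·54 − 7·7) + (7·49 − 28·54)| = 5041, so the area is 5041/2.
The number of boundary lattice points is Σ gcd(|Δx|,|Δy|) = gcd(9,4) + gcd(3,59) + gcd(4,2) + gcd(24,14) + gcd(10,37) + gcd(11,47) + gcd(21,5) = 1+1+2+2+1+1+1 = 9.
Pick's theorem gives I = A − B/2 + 1 = 5041/2 − 9/2 + 1 = 2517, so the closed region contains I + B = 2517 + 9 = 2526 lattice points.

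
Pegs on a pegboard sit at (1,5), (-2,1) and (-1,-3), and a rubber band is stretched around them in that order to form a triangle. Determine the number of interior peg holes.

By the shoelace formula, twice the signed area is |[1·1 − (-2)·5] + [(-2)·(-3) − (-1)·1] + [(-1)·5 − 1·(-3)]| = 16, so the area is 8.
Along each edge there are gcd(|Δx|,|Δy|)+1 lattice points, so counting each shared vertex once the boundary has gcd(3,4) + gcd(1,4) + gcd(2,8) = 1+1+2 = 4.
By Pick's theorem A = I + B/2 − 1, so I = 8 − 4/2 + 1 = 7.

7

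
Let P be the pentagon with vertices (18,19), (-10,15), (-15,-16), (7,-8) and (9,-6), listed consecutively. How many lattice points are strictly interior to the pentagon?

689

The shoelace formula gives twice the area as |(18·15 − (-10)·19) + ((-10)·(-16) − (-15)·15) + ((-15)·(-8) − 7·(-16)) + (7·(-6) − 9·(-8)) + (9·19 − 18·(-6))| = 1386, so the area is 693.
Summing gcd(|Δx|,|Δy|) over the edges gives the boundary count: gcd(28,4) + gcd(5,31) + gcd(22,8) + gcd(2,2) + gcd(9,25) = 4+1+2+2+1 = 10.
By Pick's theorem A = I + B/2 − 1, so I = 693 − 10/2 + 1 = 689.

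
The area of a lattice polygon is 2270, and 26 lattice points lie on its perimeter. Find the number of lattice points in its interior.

2258

From Pick's theorem, I = A − B/2 + 1 = 2270 − 26/2 + 1 = 2258.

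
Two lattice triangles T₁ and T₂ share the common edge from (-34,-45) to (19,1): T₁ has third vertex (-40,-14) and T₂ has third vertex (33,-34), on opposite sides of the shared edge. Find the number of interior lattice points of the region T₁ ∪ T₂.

The union is the simple quadrilateral with vertices (-34,-45), (-40,-14), (19,1), (33,-34) in order.
By the shoelace formula, twice the signed area is |((-34)·(-14) − (-40)·(-45)) + ((-40)·1 − 19·(-14)) + (19·(-34) − 33·1) + (33·(-45) − (-34)·(-34))| = 4418, so the area is 2209.
Summing gcd(|Δx|,|Δy|) over the edges gives the boundary count: gcd(6,31) + gcd(59,15) + gcd(14,35) + gcd(67,11) = 1+1+7+1 = 10.
By Pick's theorem I = A − B/2 + 1 = 2209 − 10/2 + 1 = 2205.

2205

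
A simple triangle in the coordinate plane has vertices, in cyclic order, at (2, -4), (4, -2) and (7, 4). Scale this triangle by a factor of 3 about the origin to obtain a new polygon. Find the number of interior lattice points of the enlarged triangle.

19

Using the shoelace formula, 2A = |(2·(-2) − 4·(-4)) + (4·4 − 7·(-2)) + (7·(-4) − 2·4)| = 6, so the area is 3.
Along each edge there are gcd(|Δx|,|Δy|)+1 lattice points, so counting each shared vertex once the boundary has gcd(2,2) + gcd(3,6) + gcd(5,8) = 2+3+1 = 6.
Scaling by 3 multiplies the area by 3² = 9 (so the new area is 27) and multiplies the boundary lattice-point count by 3, giving 18.
By Pick's theorem, the interior count of the dilated polygon is 27 − 18/2 + 1 = 19.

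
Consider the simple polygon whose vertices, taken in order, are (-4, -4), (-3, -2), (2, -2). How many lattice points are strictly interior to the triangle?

Using the shoelace formula, 2A = |((-4)·(-2) − (-3)·(-4)) + ((-3)·(-2) − 2·(-2)) + (2·(-4) − (-4)·(-2))| = 10, so the area is 5.
Along each edge there are gcd(|Δx|,|Δy|)+1 lattice points, so counting each shared vertex once the boundary has gcd(1,2) + gcd(5,0) + gcd(6,2) = 1+5+2 = 8.
By Pick's theorem A = I + B/2 − 1, so I = 5 − 8/2 + 1 = 2.

2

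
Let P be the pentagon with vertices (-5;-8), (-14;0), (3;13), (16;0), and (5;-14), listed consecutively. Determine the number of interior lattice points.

By the shoelace formula, twice the signed area is |[(-5)·0 − (-14)·(-8)] + [(-14)·13 − 3·0] + [3·0 − 16·13] + [16·(-14) − 5·0] + [5·(-8) − (-5)·(-14)]| = 836, so the area is 418.
The number of boundary lattice points is Σ gcd(|Δx|,|Δy|) = gcd(9,8) + gcd(17,13) + gcd(13,13) + gcd(11,14) + gcd(10,6) = 1+1+13+1+2 = 18.
Pick's theorem gives I = A − B/2 + 1 = 418 − 18/2 + 1 = 410.

410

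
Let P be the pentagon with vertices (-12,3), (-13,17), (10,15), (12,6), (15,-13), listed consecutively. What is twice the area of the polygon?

1007

By the shoelace formula, twice the signed area is |[(-12)·17 − (-13)·3] + [(-13)·15 − 10·17] + [10·6 − 12·15] + [12·(-13) − 15·6] + [15·3 − (-12)·(-13)]| = 1007, so the area is 1007/2.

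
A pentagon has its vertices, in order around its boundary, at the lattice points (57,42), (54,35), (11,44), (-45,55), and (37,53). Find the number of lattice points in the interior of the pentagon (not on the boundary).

790

The shoelace formula gives twice the area as |(57·35 − 54·42) + (54·44 − 11·35) + (11·55 − (-45)·44) + ((-45)·53 − 37·55) + (37·42 − 57·53)| = 1584, so the area is 792.
The number of boundary lattice points is Σ gcd(|Δx|,|Δy|) = gcd(3,7) + gcd(43,9) + gcd(56,11) + gcd(82,2) + gcd(20,11) = 1+1+1+2+1 = 6.
By Pick's theorem A = I + B/2 − 1, so I = 792 − 6/2 + 1 = 790.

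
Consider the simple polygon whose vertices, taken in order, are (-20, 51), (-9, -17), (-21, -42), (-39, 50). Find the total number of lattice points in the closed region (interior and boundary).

Using the shoelace formula, 2A = |[(-20)·(-17) − (-9)·51] + [(-9)·(-42) − (-21)·(-17)] + [(-21)·50 − (-39)·(-42)] + [(-39)·51 − (-20)·50]| = 2857, so the area is 1428.5.
The number of boundary lattice points is Σ gcd(|Δx|,|Δy|) = gcd(11,68) + gcd(12,25) + gcd(18,92) + gcd(19,1) = 1+1+2+1 = 5.
Pick's theorem gives I = A − B/2 + 1 = 1428.5 − 5/2 + 1 = 1427, so the closed region contains I + B = 1427 + 5 = 1432 lattice points.

1432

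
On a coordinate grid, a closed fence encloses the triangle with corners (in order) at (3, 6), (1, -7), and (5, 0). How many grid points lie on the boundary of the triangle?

Along each edge there are gcd(|Δx|,|Δy|)+1 lattice points, so counting each shared vertex once the boundary has gcd(2,13) + gcd(4,7) + gcd(2,6) = 1+1+2 = 4.

4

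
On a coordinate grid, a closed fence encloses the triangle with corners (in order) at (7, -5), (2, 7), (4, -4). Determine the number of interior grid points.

The shoelace formula gives twice the area as |[7·7 − 2·(-5)] + [2·(-4) − 4·7] + [4·(-5) − 7·(-4)]| = 31, so the area is 15.5.
Along each edge there are gcd(|Δx|,|Δy|)+1 lattice points, so counting each shared vertex once the boundary has gcd(5,12) + gcd(2,11) + gcd(3,1) = 1+1+1 = 3.
Pick's theorem gives I = A − B/2 + 1 = 15.5 − 3/2 + 1 = 15.

15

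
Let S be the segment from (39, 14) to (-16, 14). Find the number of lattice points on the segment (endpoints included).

56

The number of lattice points on a segment between lattice points is gcd(|Δx|,|Δy|) + 1 = gcd(55,0) + 1 = 55 + 1 = 56.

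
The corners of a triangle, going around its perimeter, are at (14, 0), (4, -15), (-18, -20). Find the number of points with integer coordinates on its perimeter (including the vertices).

The number of boundary lattice points is Σ gcd(|Δx|,|Δy|) = gcd(10,15) + gcd(22,5) + gcd(32,20) = 5+1+4 = 10.

10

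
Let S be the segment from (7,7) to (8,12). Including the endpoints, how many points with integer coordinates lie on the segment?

2

The number of lattice points on a segment between lattice points is gcd(|Δx|,|Δy|) + 1 = gcd(1,5) + 1 = 1 + 1 = 2.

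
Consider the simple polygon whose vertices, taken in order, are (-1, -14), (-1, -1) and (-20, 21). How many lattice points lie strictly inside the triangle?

117

Using the shoelace formula, 2A = |[(-1)·(-1) − (-1)·(-14)] + [(-1)·21 − (-20)·(-1)] + [(-20)·(-14) − (-1)·21]| = 247, so the area is 247/2.
The number of boundary lattice points is Σ gcd(|Δx|,|Δy|) = gcd(0,13) + gcd(19,22) + gcd(19,35) = 13+1+1 = 15.
Pick's theorem gives I = A − B/2 + 1 = 247/2 − 15/2 + 1 = 117.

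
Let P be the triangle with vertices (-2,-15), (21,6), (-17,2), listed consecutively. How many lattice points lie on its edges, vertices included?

Summing gcd(|Δx|,|Δy|) over the edges gives the boundary count: gcd(23,21) + gcd(38,4) + gcd(15,17) = 1+2+1 = 4.

4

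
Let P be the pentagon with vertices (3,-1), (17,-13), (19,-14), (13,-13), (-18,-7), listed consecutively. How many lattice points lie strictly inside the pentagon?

The shoelace formula gives twice the area as |(3·(-13) − 17·(-1)) + (17·(-14) − 19·(-13)) + (19·(-13) − 13·(-14)) + (13·(-7) − (-18)·(-13)) + ((-18)·(-1) − 3·(-7))| = 364, so the area is 182.
Summing gcd(|Δx|,|Δy|) over the edges gives the boundary count: gcd(14,12) + gcd(2,1) + gcd(6,1) + gcd(31,6) + gcd(21,6) = 2+1+1+1+3 = 8.
Pick's theorem gives I = A − B/2 + 1 = 182 − 8/2 + 1 = 179.

179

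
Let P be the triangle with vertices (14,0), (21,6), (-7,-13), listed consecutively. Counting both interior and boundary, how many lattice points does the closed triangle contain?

20

The shoelace formula gives twice the area as |[14·6 − 21·0] + [21·(-13) − (-7)·6] + [(-7)·0 − 14·(-13)]| = 35, so the area is 17.5.
Along each edge there are gcd(|Δx|,|Δy|)+1 lattice points, so counting each shared vertex once the boundary has gcd(7,6) + gcd(28,19) + gcd(21,13) = 1+1+1 = 3.
Pick's theorem gives I = A − B/2 + 1 = 17.5 − 3/2 + 1 = 17, so the closed region contains I + B = 17 + 3 = 20 lattice points.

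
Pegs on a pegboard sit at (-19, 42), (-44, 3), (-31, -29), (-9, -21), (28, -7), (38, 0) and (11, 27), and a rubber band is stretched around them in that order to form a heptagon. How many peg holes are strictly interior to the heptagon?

By the shoelace formula, twice the signed area is |[(-19)·3 − (-44)·42] + [(-44)·(-29) − (-31)·3] + [(-31)·(-21) − (-9)·(-29)] + [(-9)·(-7) − 28·(-21)] + [28·0 − 38·(-7)] + [38·27 − 11·0] + [11·42 − (-19)·27]| = 6468, so the area is 3234.
Summing gcd(|Δx|,|Δy|) over the edges gives the boundary count: gcd(25,39) + gcd(13,32) + gcd(22,8) + gcd(37,14) + gcd(10,7) + gcd(27,27) + gcd(30,15) = 1+1+2+1+1+27+15 = 48.
By Pick's theorem A = I + B/2 − 1, so I = 3234 − 48/2 + 1 = 3211.

3211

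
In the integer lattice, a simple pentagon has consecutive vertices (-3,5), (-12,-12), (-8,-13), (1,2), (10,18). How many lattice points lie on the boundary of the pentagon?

The number of boundary lattice points is Σ gcd(|Δx|,|Δy|) = gcd(9,17) + gcd(4,1) + gcd(9,15) + gcd(9,16) + gcd(13,13) = 1+1+3+1+13 = 19.

19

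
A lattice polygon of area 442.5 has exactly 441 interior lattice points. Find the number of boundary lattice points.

5

Pick's theorem gives A = I + B/2 − 1, so B = 2(A − I + 1) = 2(442.5 − 441 + 1) = 5.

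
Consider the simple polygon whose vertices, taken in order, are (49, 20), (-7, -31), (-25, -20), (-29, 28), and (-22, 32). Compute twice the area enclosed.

5614

The shoelace formula gives twice the area as |(49·(-31) − (-7)·20) + ((-7)·(-20) − (-25)·(-31)) + ((-25)·28 − (-29)·(-20)) + ((-29)·32 − (-22)·28) + ((-22)·20 − 49·32)| = 5614, so the area is 2807.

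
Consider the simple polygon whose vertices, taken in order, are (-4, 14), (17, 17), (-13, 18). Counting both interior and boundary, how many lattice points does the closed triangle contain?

59

By the shoelace formula, twice the signed area is |[(-4)·17 − 17·14] + [17·18 − (-13)·17] + [(-13)·14 − (-4)·18]| = 111, so the area is 111/2.
The number of boundary lattice points is Σ gcd(|Δx|,|Δy|) = gcd(21,3) + gcd(30,1) + gcd(9,4) = 3+1+1 = 5.
Pick's theorem gives I = A − B/2 + 1 = 111/2 − 5/2 + 1 = 54, so the closed region contains I + B = 54 + 5 = 59 lattice points.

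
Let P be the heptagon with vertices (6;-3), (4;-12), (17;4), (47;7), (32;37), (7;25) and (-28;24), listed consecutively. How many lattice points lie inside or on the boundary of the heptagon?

1490

The shoelace formula gives twice the area as |[6·(-12) − 4·(-3)] + [4·4 − 17·(-12)] + [17·7 − 47·4] + [47·37 − 32·7] + [32·25 − 7·37] + [7·24 − (-28)·25] + [(-28)·(-3) − 6·24]| = 2955, so the area is 2955/2.
Along each edge there are gcd(|Δx|,|Δy|)+1 lattice points, so counting each shared vertex once the boundary has gcd(2,9) + gcd(13,16) + gcd(30,3) + gcd(15,30) + gcd(25,12) + gcd(35,1) + gcd(34,27) = 1+1+3+15+1+1+1 = 23.
Pick's theorem gives I = A − B/2 + 1 = 2955/2 − 23/2 + 1 = 1467, so the closed region contains I + B = 1467 + 23 = 1490 lattice points.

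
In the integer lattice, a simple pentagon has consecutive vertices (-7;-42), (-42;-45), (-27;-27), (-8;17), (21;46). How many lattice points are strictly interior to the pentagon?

1727

By the shoelace formula, twice the signed area is |[(-7)·(-45) − (-42)·(-42)] + [(-42)·(-27) − (-27)·(-45)] + [(-27)·17 − (-8)·(-27)] + [(-8)·46 − 21·17] + [21·(-42) − (-7)·46]| = 3490, so the area is 1745.
Summing gcd(|Δx|,|Δy|) over the edges gives the boundary count: gcd(35,3) + gcd(15,18) + gcd(19,44) + gcd(29,29) + gcd(28,88) = 1+3+1+29+4 = 38.
By Pick's theorem A = I + B/2 − 1, so I = 1745 − 38/2 + 1 = 1727.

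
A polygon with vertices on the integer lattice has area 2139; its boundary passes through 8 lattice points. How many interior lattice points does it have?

2136

From Pick's theorem, I = A − B/2 + 1 = 2139 − 8/2 + 1 = 2136.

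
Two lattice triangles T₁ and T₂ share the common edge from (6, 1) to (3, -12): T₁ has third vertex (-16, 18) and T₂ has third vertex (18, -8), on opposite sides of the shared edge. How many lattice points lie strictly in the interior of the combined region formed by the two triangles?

The union is the simple quadrilateral with vertices (6, 1), (-16, 18), (3, -12), (18, -8) in order.
Using the shoelace formula, 2A = |[6·18 − (-16)·1] + [(-16)·(-12) − 3·18] + [3·(-8) − 18·(-12)] + [18·1 − 6·(-8)]| = 520, so the area is 260.
Summing gcd(|Δx|,|Δy|) over the edges gives the boundary count: gcd(22,17) + gcd(19,30) + gcd(15,4) + gcd(12,9) = 1+1+1+3 = 6.
By Pick's theorem I = A − B/2 + 1 = 260 − 6/2 + 1 = 258.

258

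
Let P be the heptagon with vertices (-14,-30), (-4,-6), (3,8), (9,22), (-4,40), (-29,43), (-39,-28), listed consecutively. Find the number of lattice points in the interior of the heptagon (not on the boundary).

By the shoelace formula, twice the signed area is |[(-14)·(-6) − (-4)·(-30)] + [(-4)·8 − 3·(-6)] + [3·22 − 9·8] + [9·40 − (-4)·22] + [(-4)·43 − (-29)·40] + [(-29)·(-28) − (-39)·43] + [(-39)·(-30) − (-14)·(-28)]| = 4647, so the area is 4647/2.
The number of boundary lattice points is Σ gcd(|Δx|,|Δy|) = gcd(10,24) + gcd(7,14) + gcd(6,14) + gcd(13,18) + gcd(25,3) + gcd(10,71) + gcd(25,2) = 2+7+2+1+1+1+1 = 15.
By Pick's theorem A = I + B/2 − 1, so I = 4647/2 − 15/2 + 1 = 2317.

2317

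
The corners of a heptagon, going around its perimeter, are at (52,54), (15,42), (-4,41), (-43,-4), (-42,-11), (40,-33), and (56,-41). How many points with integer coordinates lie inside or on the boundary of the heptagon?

5725

The shoelace formula gives twice the area as |(52·42 − 15·54) + (15·41 − (-4)·42) + ((-4)·(-4) − (-43)·41) + ((-43)·(-11) − (-42)·(-4)) + ((-42)·(-33) − 40·(-11)) + (40·(-41) − 56·(-33)) + (56·54 − 52·(-41))| = 11431, so the area is 11431/2.
Along each edge there are gcd(|Δx|,|Δy|)+1 lattice points, so counting each shared vertex once the boundary has gcd(37,12) + gcd(19,1) + gcd(39,45) + gcd(1,7) + gcd(82,22) + gcd(16,8) + gcd(4,95) = 1+1+3+1+2+8+1 = 17.
Pick's theorem gives I = A − B/2 + 1 = 11431/2 − 17/2 + 1 = 5708, so the closed region contains I + B = 5708 + 17 = 5725 lattice points.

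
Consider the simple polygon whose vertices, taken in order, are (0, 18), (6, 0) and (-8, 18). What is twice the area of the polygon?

144

By the shoelace formula, twice the signed area is |[0·0 − 6·18] + [6·18 − (-8)·0] + [(-8)·18 − 0·18]| = 144, so the area is 72.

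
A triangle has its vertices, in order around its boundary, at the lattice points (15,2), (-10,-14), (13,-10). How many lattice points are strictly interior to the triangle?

By the shoelace formula, twice the signed area is |(15·(-14) − (-10)·2) + ((-10)·(-10) − 13·(-14)) + (13·2 − 15·(-10))| = 268, so the area is 134.
Summing gcd(|Δx|,|Δy|) over the edges gives the boundary count: gcd(25,16) + gcd(23,4) + gcd(2,12) = 1+1+2 = 4.
Pick's theorem gives I = A − B/2 + 1 = 134 − 4/2 + 1 = 133.

133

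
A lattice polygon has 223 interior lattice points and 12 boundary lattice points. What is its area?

By Pick's theorem, A = I + B/2 − 1 = 223 + 12/2 − 1 = 228.

228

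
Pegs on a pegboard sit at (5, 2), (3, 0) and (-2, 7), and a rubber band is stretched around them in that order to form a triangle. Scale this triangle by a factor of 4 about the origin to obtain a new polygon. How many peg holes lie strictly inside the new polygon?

185

By the shoelace formula, twice the signed area is |[5·0 − 3·2] + [3·7 − (-2)·0] + [(-2)·2 − 5·7]| = 24, so the area is 12.
Along each edge there are gcd(|Δx|,|Δy|)+1 lattice points, so counting each shared vertex once the boundary has gcd(2,2) + gcd(5,7) + gcd(7,5) = 2+1+1 = 4.
Scaling by 4 multiplies the area by 4² = 16 (so the new area is 192) and multiplies the boundary lattice-point count by 4, giving 16.
By Pick's theorem, the interior count of the dilated polygon is 192 − 16/2 + 1 = 185.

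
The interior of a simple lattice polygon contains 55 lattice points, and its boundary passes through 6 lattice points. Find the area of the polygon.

57

By Pick's theorem, A = I + B/2 − 1 = 55 + 6/2 − 1 = 57.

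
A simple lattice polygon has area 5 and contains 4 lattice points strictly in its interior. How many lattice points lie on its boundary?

4

Pick's theorem gives A = I + B/2 − 1, so B = 2(A − I + 1) = 2(5 − 4 + 1) = 4.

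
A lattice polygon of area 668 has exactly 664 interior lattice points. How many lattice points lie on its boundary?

Pick's theorem gives A = I + B/2 − 1, so B = 2(A − I + 1) = 2(668 − 664 + 1) = 10.

10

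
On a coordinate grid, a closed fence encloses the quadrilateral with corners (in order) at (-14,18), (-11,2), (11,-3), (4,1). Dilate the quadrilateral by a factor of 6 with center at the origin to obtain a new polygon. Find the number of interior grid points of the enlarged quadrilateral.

The shoelace formula gives twice the area as |((-14)·2 − (-11)·18) + ((-11)·(-3) − 11·2) + (11·1 − 4·(-3)) + (4·18 − (-14)·1)| = 290, so the area is 145.
The number of boundary lattice points is Σ gcd(|Δx|,|Δy|) = gcd(3,16) + gcd(22,5) + gcd(7,4) + gcd(18,17) = 1+1+1+1 = 4.
Scaling by 6 multiplies the area by 6² = 36 (so the new area is 5220) and multiplies the boundary lattice-point count by 6, giving 24.
By Pick's theorem, the interior count of the dilated polygon is 5220 − 24/2 + 1 = 5209.

5209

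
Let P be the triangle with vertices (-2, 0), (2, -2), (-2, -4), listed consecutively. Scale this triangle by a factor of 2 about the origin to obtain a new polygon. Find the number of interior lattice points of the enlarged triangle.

By the shoelace formula, twice the signed area is |[(-2)·(-2) − 2·0] + [2·(-4) − (-2)·(-2)] + [(-2)·0 − (-2)·(-4)]| = 16, so the area is 8.
The number of boundary lattice points is Σ gcd(|Δx|,|Δy|) = gcd(4,2) + gcd(4,2) + gcd(0,4) = 2+2+4 = 8.
Scaling by 2 multiplies the area by 2² = 4 (so the new area is 32) and multiplies the boundary lattice-point count by 2, giving 16.
By Pick's theorem, the interior count of the dilated polygon is 32 − 16/2 + 1 = 25.

25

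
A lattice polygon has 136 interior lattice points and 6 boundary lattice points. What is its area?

138

Pick's theorem states A = I + B/2 − 1, so A = 136 + 6/2 − 1 = 138.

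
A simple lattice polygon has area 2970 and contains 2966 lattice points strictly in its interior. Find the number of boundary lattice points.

10

Pick's theorem gives A = I + B/2 − 1, so B = 2(A − I + 1) = 2(2970 − 2966 + 1) = 10.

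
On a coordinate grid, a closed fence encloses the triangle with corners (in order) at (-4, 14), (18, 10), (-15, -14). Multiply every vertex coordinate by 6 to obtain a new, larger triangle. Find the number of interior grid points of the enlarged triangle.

11863

Using the shoelace formula, 2A = |[(-4)·10 − 18·14] + [18·(-14) − (-15)·10] + [(-15)·14 − (-4)·(-14)]| = 660, so the area is 330.
Summing gcd(|Δx|,|Δy|) over the edges gives the boundary count: gcd(22,4) + gcd(33,24) + gcd(11,28) = 2+3+1 = 6.
Scaling by 6 multiplies the area by 6² = 36 (so the new area is 11880) and multiplies the boundary lattice-point count by 6, giving 36.
By Pick's theorem, the interior count of the dilated polygon is 11880 − 36/2 + 1 = 11863.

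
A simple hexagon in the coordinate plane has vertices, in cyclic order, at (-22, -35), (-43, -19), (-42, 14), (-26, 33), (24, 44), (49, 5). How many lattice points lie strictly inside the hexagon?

4541

The shoelace formula gives twice the area as |((-22)·(-19) − (-43)·(-35)) + ((-43)·14 − (-42)·(-19)) + ((-42)·33 − (-26)·14) + ((-26)·44 − 24·33) + (24·5 − 49·44) + (49·(-35) − (-22)·5)| = 9086, so the area is 4543.
The number of boundary lattice points is Σ gcd(|Δx|,|Δy|) = gcd(21,16) + gcd(1,33) + gcd(16,19) + gcd(50,11) + gcd(25,39) + gcd(71,40) = 1+1+1+1+1+1 = 6.
Pick's theorem gives I = A − B/2 + 1 = 4543 − 6/2 + 1 = 4541.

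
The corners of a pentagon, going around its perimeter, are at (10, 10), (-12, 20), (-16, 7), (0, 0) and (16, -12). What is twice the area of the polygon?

By the shoelace formula, twice the signed area is |(10·20 − (-12)·10) + ((-12)·7 − (-16)·20) + ((-16)·0 − 0·7) + (0·(-12) − 16·0) + (16·10 − 10·(-12))| = 836, so the area is 418.

836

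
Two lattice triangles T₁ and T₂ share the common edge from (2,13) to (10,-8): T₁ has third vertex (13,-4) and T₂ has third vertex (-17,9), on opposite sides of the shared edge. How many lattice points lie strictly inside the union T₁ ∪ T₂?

The union is the simple quadrilateral with vertices (2,13), (13,-4), (10,-8), (-17,9) in order.
The shoelace formula gives twice the area as |(2·(-4) − 13·13) + (13·(-8) − 10·(-4)) + (10·9 − (-17)·(-8)) + ((-17)·13 − 2·9)| = 526, so the area is 263.
Summing gcd(|Δx|,|Δy|) over the edges gives the boundary count: gcd(11,17) + gcd(3,4) + gcd(27,17) + gcd(19,4) = 1+1+1+1 = 4.
By Pick's theorem I = A − B/2 + 1 = 263 − 4/2 + 1 = 262.

262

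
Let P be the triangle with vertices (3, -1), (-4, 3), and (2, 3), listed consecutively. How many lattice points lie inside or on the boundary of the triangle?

17

Using the shoelace formula, 2A = |(3·3 − (-4)·(-1)) + ((-4)·3 − 2·3) + (2·(-1) − 3·3)| = 24, so the area is 12.
Summing gcd(|Δx|,|Δy|) over the edges gives the boundary count: gcd(7,4) + gcd(6,0) + gcd(1,4) = 1+6+1 = 8.
Pick's theorem gives I = A − B/2 + 1 = 12 − 8/2 + 1 = 9, so the closed region contains I + B = 9 + 8 = 17 lattice points.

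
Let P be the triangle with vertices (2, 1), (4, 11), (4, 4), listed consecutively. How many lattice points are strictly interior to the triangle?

By the shoelace formula, twice the signed area is |[2·11 − 4·1] + [4·4 − 4·11] + [4·1 − 2·4]| = 14, so the area is 7.
The number of boundary lattice points is Σ gcd(|Δx|,|Δy|) = gcd(2,10) + gcd(0,7) + gcd(2,3) = 2+7+1 = 10.
By Pick's theorem A = I + B/2 − 1, so I = 7 − 10/2 + 1 = 3.

3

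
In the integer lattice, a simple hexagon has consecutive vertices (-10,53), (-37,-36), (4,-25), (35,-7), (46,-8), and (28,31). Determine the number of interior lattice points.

3858

Using the shoelace formula, 2A = |[(-10)·(-36) − (-37)·53] + [(-37)·(-25) − 4·(-36)] + [4·(-7) − 35·(-25)] + [35·(-8) − 46·(-7)] + [46·31 − 28·(-8)] + [28·53 − (-10)·31]| = 7723, so the area is 3861.5.
Summing gcd(|Δx|,|Δy|) over the edges gives the boundary count: gcd(27,89) + gcd(41,11) + gcd(31,18) + gcd(11,1) + gcd(18,39) + gcd(38,22) = 1+1+1+1+3+2 = 9.
By Pick's theorem A = I + B/2 − 1, so I = 3861.5 − 9/2 + 1 = 3858.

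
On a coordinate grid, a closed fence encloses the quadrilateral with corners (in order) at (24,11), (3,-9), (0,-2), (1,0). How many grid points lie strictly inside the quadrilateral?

120

Using the shoelace formula, 2A = |(24·(-9) − 3·11) + (3·(-2) − 0·(-9)) + (0·0 − 1·(-2)) + (1·11 − 24·0)| = 242, so the area is 121.
The number of boundary lattice points is Σ gcd(|Δx|,|Δy|) = gcd(21,20) + gcd(3,7) + gcd(1,2) + gcd(23,11) = 1+1+1+1 = 4.
Pick's theorem gives I = A − B/2 + 1 = 121 − 4/2 + 1 = 120.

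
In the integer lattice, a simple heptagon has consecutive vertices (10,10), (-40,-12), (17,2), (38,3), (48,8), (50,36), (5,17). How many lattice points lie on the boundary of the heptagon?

13

Along each edge there are gcd(|Δx|,|Δy|)+1 lattice points, so counting each shared vertex once the boundary has gcd(50,22) + gcd(57,14) + gcd(21,1) + gcd(10,5) + gcd(2,28) + gcd(45,19) + gcd(5,7) = 2+1+1+5+2+1+1 = 13.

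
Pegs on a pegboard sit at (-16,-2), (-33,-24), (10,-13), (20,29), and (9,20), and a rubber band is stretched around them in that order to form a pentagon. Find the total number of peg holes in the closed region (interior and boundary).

Using the shoelace formula, 2A = |((-16)·(-24) − (-33)·(-2)) + ((-33)·(-13) − 10·(-24)) + (10·29 − 20·(-13)) + (20·20 − 9·29) + (9·(-2) − (-16)·20)| = 1978, so the area is 989.
Summing gcd(|Δx|,|Δy|) over the edges gives the boundary count: gcd(17,22) + gcd(43,11) + gcd(10,42) + gcd(11,9) + gcd(25,22) = 1+1+2+1+1 = 6.
Pick's theorem gives I = A − B/2 + 1 = 989 − 6/2 + 1 = 987, so the closed region contains I + B = 987 + 6 = 993 lattice points.

993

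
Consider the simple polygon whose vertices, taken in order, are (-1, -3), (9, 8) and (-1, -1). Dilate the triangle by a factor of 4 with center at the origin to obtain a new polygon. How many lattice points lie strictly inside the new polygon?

By the shoelace formula, twice the signed area is |((-1)·8 − 9·(-3)) + (9·(-1) − (-1)·8) + ((-1)·(-3) − (-1)·(-1))| = 20, so the area is 10.
Summing gcd(|Δx|,|Δy|) over the edges gives the boundary count: gcd(10,11) + gcd(10,9) + gcd(0,2) = 1+1+2 = 4.
Scaling by 4 multiplies the area by 4² = 16 (so the new area is 160) and multiplies the boundary lattice-point count by 4, giving 16.
By Pick's theorem, the interior count of the dilated polygon is 160 − 16/2 + 1 = 153.

153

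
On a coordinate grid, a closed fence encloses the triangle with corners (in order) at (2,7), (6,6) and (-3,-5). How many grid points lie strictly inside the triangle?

26

By the shoelace formula, twice the signed area is |[2·6 − 6·7] + [6·(-5) − (-3)·6] + [(-3)·7 − 2·(-5)]| = 53, so the area is 26.5.
Along each edge there are gcd(|Δx|,|Δy|)+1 lattice points, so counting each shared vertex once the boundary has gcd(4,1) + gcd(9,11) + gcd(5,12) = 1+1+1 = 3.
Pick's theorem gives I = A − B/2 + 1 = 26.5 − 3/2 + 1 = 26.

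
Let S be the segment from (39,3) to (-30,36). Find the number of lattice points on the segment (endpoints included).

4

The number of lattice points on a segment between lattice points is gcd(|Δx|,|Δy|) + 1 = gcd(69,33) + 1 = 3 + 1 = 4.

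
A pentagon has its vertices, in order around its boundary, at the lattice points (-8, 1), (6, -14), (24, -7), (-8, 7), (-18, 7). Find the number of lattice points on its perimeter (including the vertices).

Summing gcd(|Δx|,|Δy|) over the edges gives the boundary count: gcd(14,15) + gcd(18,7) + gcd(32,14) + gcd(10,0) + gcd(10,6) = 1+1+2+10+2 = 16.

16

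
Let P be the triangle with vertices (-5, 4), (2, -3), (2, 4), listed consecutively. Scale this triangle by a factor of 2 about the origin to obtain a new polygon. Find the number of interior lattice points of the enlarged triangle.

Using the shoelace formula, 2A = |[(-5)·(-3) − 2·4] + [2·4 − 2·(-3)] + [2·4 − (-5)·4]| = 49, so the area is 49/2.
Summing gcd(|Δx|,|Δy|) over the edges gives the boundary count: gcd(7,7) + gcd(0,7) + gcd(7,0) = 7+7+7 = 21.
Scaling by 2 multiplies the area by 2² = 4 (so the new area is 98) and multiplies the boundary lattice-point count by 2, giving 42.
By Pick's theorem, the interior count of the dilated polygon is 98 − 42/2 + 1 = 78.

78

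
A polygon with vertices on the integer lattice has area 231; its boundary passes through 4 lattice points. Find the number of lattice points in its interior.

Pick's theorem A = I + B/2 − 1 rearranges to I = A − B/2 + 1 = 231 − 4/2 + 1 = 230.

230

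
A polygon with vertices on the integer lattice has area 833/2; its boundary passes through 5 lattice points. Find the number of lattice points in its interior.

415

From Pick's theorem, I = A − B/2 + 1 = 833/2 − 5/2 + 1 = 415.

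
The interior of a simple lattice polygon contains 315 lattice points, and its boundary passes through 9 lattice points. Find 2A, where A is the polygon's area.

637

By Pick's theorem, A = I + B/2 − 1 = 315 + 9/2 − 1 = 637/2.
Hence 2A = 637.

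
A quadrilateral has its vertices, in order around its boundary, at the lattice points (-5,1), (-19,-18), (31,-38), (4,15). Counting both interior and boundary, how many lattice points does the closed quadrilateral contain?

1050

The shoelace formula gives twice the area as |[(-5)·(-18) − (-19)·1] + [(-19)·(-38) − 31·(-18)] + [31·15 − 4·(-38)] + [4·1 − (-5)·15]| = 2085, so the area is 1042.5.
Summing gcd(|Δx|,|Δy|) over the edges gives the boundary count: gcd(14,19) + gcd(50,20) + gcd(27,53) + gcd(9,14) = 1+10+1+1 = 13.
Pick's theorem gives I = A − B/2 + 1 = 1042.5 − 13/2 + 1 = 1037, so the closed region contains I + B = 1037 + 13 = 1050 lattice points.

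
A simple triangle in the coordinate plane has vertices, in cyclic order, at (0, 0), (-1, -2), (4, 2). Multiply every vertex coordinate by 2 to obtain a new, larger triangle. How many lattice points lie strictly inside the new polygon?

9

By the shoelace formula, twice the signed area is |(0·(-2) − (-1)·0) + ((-1)·2 − 4·(-2)) + (4·0 − 0·2)| = 6, so the area is 3.
Along each edge there are gcd(|Δx|,|Δy|)+1 lattice points, so counting each shared vertex once the boundary has gcd(1,2) + gcd(5,4) + gcd(4,2) = 1+1+2 = 4.
Scaling by 2 multiplies the area by 2² = 4 (so the new area is 12) and multiplies the boundary lattice-point count by 2, giving 8.
By Pick's theorem, the interior count of the dilated polygon is 12 − 8/2 + 1 = 9.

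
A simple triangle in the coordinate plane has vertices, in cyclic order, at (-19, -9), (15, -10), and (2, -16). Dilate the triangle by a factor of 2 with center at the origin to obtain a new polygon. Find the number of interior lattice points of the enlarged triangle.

426

The shoelace formula gives twice the area as |[(-19)·(-10) − 15·(-9)] + [15·(-16) − 2·(-10)] + [2·(-9) − (-19)·(-16)]| = 217, so the area is 108.5.
The number of boundary lattice points is Σ gcd(|Δx|,|Δy|) = gcd(34,1) + gcd(13,6) + gcd(21,7) = 1+1+7 = 9.
Scaling by 2 multiplies the area by 2² = 4 (so the new area is 434) and multiplies the boundary lattice-point count by 2, giving 18.
By Pick's theorem, the interior count of the dilated polygon is 434 − 18/2 + 1 = 426.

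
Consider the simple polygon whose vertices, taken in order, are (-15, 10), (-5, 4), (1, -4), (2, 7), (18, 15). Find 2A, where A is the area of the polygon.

By the shoelace formula, twice the signed area is |((-15)·4 − (-5)·10) + ((-5)·(-4) − 1·4) + (1·7 − 2·(-4)) + (2·15 − 18·7) + (18·10 − (-15)·15)| = 330, so the area is 165.

330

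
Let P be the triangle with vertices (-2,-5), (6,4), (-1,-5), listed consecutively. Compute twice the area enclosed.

9

By the shoelace formula, twice the signed area is |((-2)·4 − 6·(-5)) + (6·(-5) − (-1)·4) + ((-1)·(-5) − (-2)·(-5))| = 9, so the area is 4.5.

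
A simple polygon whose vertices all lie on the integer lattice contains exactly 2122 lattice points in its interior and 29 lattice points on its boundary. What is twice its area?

4271

By Pick's theorem, A = I + B/2 − 1 = 2122 + 29/2 − 1 = 4271/2.
Hence 2A = 4271.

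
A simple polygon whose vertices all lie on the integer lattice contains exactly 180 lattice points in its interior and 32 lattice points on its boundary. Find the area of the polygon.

195

Pick's theorem states A = I + B/2 − 1, so A = 180 + 32/2 − 1 = 195.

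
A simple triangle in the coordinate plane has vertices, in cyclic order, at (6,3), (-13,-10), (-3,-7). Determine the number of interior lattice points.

36

By the shoelace formula, twice the signed area is |[6·(-10) − (-13)·3] + [(-13)·(-7) − (-3)·(-10)] + [(-3)·3 − 6·(-7)]| = 73, so the area is 73/2.
Along each edge there are gcd(|Δx|,|Δy|)+1 lattice points, so counting each shared vertex once the boundary has gcd(19,13) + gcd(10,3) + gcd(9,10) = 1+1+1 = 3.
By Pick's theorem A = I + B/2 − 1, so I = 73/2 − 3/2 + 1 = 36.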